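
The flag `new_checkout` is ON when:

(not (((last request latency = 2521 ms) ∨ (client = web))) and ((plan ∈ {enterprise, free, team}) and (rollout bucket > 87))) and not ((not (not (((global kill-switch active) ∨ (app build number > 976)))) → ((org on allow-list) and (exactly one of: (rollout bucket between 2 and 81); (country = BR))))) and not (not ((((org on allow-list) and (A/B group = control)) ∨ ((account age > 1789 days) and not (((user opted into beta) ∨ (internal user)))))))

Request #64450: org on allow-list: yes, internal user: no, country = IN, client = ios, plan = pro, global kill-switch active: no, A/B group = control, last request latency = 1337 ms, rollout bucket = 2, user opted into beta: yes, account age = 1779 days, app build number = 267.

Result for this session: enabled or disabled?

Disabled

Atomic conditions:
  last request latency = 2521 ms: 1337 == 2521 is false
  client = web: ios == web is false
  plan ∈ {enterprise, free, team}: pro is not in the set → false
  rollout bucket > 87: 2 > 87 is false
  global kill-switch active: no → false
  app build number > 976: 267 > 976 is false
  org on allow-list: yes → true
  rollout bucket between 2 and 81: 2 in [2, 81] is true
  country = BR: IN == BR is false
  A/B group = control: control == control is true
  account age > 1789 days: 1779 > 1789 is false
  user opted into beta: yes → true
  internal user: no → false
Combine:
[1.1.1] false OR false = false
[1.1] NOT false = true
[1.2] false AND false = false
[1] true AND false = false
[2.1.1.1.1] false OR false = false
[2.1.1.1] NOT false = true
[2.1.1] NOT true = false
[2.1.2.2] exactly-one(true, false) = true
[2.1.2] true AND true = true
[2.1] false → true (antecedent false ⇒ implication holds) = true
[2] NOT true = false
[3.1.1.1] true AND true = true
[3.1.1.2.2.1] true OR false = true
[3.1.1.2.2] NOT true = false
[3.1.1.2] false AND false = false
[3.1.1] true OR false = true
[3.1] NOT true = false
[3] NOT false = true
[root] false AND false AND true = false
Overall: false → disabled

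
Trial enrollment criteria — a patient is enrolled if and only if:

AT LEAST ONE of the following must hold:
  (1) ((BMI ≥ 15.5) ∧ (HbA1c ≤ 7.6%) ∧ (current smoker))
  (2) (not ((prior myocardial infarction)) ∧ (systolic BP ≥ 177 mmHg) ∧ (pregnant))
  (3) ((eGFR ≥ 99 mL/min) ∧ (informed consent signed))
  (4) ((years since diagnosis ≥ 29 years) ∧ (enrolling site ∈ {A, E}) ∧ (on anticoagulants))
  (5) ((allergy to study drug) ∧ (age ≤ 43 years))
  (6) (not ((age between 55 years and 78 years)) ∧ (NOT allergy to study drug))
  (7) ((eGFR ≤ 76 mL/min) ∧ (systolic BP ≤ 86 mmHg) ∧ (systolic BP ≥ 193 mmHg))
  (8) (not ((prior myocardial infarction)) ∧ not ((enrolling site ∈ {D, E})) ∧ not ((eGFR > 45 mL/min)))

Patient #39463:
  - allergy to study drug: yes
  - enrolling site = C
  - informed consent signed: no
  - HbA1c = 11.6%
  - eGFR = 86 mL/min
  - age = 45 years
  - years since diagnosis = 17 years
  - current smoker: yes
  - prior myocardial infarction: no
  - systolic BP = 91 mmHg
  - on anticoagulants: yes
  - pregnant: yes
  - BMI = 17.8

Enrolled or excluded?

Atomic conditions:
  BMI ≥ 15.5: 17.8 ≥ 15.5 is true
  HbA1c ≤ 7.6%: 11.6 ≤ 7.6 is false
  current smoker: yes → true
  prior myocardial infarction: no → false
  systolic BP ≥ 177 mmHg: 91 ≥ 177 is false
  pregnant: yes → true
  eGFR ≥ 99 mL/min: 86 ≥ 99 is false
  informed consent signed: no → false
  years since diagnosis ≥ 29 years: 17 ≥ 29 is false
  enrolling site ∈ {A, E}: C is not in the set → false
  on anticoagulants: yes → true
  allergy to study drug: yes → true
  age ≤ 43 years: 45 ≤ 43 is false
  age between 55 years and 78 years: 45 in [55, 78] is false
  NOT allergy to study drug: yes → false
  eGFR ≤ 76 mL/min: 86 ≤ 76 is false
  systolic BP ≤ 86 mmHg: 91 ≤ 86 is false
  systolic BP ≥ 193 mmHg: 91 ≥ 193 is false
  enrolling site ∈ {D, E}: C is not in the set → false
  eGFR > 45 mL/min: 86 > 45 is true
Combine:
[1] true AND false AND true = false
[2.1] NOT false = true
[2] true AND false AND true = false
[3] false AND false = false
[4] false AND false AND true = false
[5] true AND false = false
[6.1] NOT false = true
[6] true AND false = false
[7] false AND false AND false = false
[8.1] NOT false = true
[8.2] NOT false = true
[8.3] NOT true = false
[8] true AND true AND false = false
[root] false OR false OR false OR false OR false OR false OR false OR false = false
Overall: false → excluded

Excluded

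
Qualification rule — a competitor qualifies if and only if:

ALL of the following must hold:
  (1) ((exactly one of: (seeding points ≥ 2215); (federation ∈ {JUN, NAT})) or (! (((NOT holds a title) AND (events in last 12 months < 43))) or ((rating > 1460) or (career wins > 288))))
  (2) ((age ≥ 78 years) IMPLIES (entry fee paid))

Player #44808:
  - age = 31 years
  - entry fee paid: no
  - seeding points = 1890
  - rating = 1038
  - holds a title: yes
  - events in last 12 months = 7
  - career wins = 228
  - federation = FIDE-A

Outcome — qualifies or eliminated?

Qualifies

Atomic conditions:
  seeding points ≥ 2215: 1890 ≥ 2215 is false
  federation ∈ {JUN, NAT}: FIDE-A is not in the set → false
  NOT holds a title: yes → false
  events in last 12 months < 43: 7 < 43 is true
  rating > 1460: 1038 > 1460 is false
  career wins > 288: 228 > 288 is false
  age ≥ 78 years: 31 ≥ 78 is false
  entry fee paid: no → false
Combine:
[1.1] exactly-one(false, false) = false
[1.2.1.1] false AND true = false
[1.2.1] NOT false = true
[1.2.2] false OR false = false
[1.2] true OR false = true
[1] false OR true = true
[2] false → false (antecedent false ⇒ implication holds) = true
[root] true AND true = true
Overall: true → qualifies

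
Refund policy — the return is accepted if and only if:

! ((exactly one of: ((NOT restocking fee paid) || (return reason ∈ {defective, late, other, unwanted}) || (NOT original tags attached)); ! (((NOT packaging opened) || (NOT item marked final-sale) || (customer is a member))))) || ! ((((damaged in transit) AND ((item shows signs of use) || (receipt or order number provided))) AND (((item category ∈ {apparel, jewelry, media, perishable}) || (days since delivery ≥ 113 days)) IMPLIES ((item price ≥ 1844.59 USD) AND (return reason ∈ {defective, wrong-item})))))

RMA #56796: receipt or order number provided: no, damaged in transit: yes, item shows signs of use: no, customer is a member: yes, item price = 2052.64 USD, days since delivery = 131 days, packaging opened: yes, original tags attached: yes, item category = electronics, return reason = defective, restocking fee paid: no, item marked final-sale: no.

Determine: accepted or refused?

Accepted

Atomic conditions:
  NOT restocking fee paid: no → true
  return reason ∈ {defective, late, other, unwanted}: defective is in the set → true
  NOT original tags attached: yes → false
  NOT packaging opened: yes → false
  NOT item marked final-sale: no → true
  customer is a member: yes → true
  damaged in transit: yes → true
  item shows signs of use: no → false
  receipt or order number provided: no → false
  item category ∈ {apparel, jewelry, media, perishable}: electronics is not in the set → false
  days since delivery ≥ 113 days: 131 ≥ 113 is true
  item price ≥ 1844.59 USD: 2052.64 ≥ 1844.59 is true
  return reason ∈ {defective, wrong-item}: defective is in the set → true
Combine:
[1.1.1] true OR true OR false = true
[1.1.2.1] false OR true OR true = true
[1.1.2] NOT true = false
[1.1] exactly-one(true, false) = true
[1] NOT true = false
[2.1.1.2] false OR false = false
[2.1.1] true AND false = false
[2.1.2.1] false OR true = true
[2.1.2.2] true AND true = true
[2.1.2] true → true = true
[2.1] false AND true = false
[2] NOT false = true
[root] false OR true = true
Overall: true → accepted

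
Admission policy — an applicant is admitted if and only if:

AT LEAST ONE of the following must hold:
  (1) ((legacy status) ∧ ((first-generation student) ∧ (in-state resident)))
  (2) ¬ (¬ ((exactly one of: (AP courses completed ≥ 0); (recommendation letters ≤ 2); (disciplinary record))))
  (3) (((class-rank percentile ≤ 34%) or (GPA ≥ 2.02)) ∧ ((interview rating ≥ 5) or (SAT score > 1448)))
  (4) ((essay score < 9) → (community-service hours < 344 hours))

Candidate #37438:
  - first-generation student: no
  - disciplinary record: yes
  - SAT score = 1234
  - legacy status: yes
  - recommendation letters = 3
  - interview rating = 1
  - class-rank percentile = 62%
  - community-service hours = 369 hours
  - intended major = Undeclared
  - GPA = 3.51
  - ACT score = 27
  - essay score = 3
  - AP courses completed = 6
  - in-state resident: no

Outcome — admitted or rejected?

Atomic conditions:
  legacy status: yes → true
  first-generation student: no → false
  in-state resident: no → false
  AP courses completed ≥ 0: 6 ≥ 0 is true
  recommendation letters ≤ 2: 3 ≤ 2 is false
  disciplinary record: yes → true
  class-rank percentile ≤ 34%: 62 ≤ 34 is false
  GPA ≥ 2.02: 3.51 ≥ 2.02 is true
  interview rating ≥ 5: 1 ≥ 5 is false
  SAT score > 1448: 1234 > 1448 is false
  essay score < 9: 3 < 9 is true
  community-service hours < 344 hours: 369 < 344 is false
Combine:
[1.2] false AND false = false
[1] true AND false = false
[2.1.1] exactly-one(true, false, true) = false
[2.1] NOT false = true
[2] NOT true = false
[3.1] false OR true = true
[3.2] false OR false = false
[3] true AND false = false
[4] true → false = false
[root] false OR false OR false OR false = false
Overall: false → rejected

Rejected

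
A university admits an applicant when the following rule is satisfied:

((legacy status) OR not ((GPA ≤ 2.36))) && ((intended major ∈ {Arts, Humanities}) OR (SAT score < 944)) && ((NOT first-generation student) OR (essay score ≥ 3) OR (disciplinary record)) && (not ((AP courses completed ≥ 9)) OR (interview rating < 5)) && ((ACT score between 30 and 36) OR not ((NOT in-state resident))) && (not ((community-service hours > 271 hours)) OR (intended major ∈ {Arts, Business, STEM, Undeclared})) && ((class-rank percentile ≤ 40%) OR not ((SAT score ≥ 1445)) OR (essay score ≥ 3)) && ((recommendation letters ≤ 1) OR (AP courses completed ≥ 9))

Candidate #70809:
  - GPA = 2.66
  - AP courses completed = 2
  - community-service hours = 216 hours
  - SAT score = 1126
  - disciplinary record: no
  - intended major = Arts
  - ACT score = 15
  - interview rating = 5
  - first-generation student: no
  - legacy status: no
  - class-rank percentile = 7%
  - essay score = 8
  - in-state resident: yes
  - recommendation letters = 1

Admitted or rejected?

Admitted

Atomic conditions:
  legacy status: no → false
  GPA ≤ 2.36: 2.66 ≤ 2.36 is false
  intended major ∈ {Arts, Humanities}: Arts is in the set → true
  SAT score < 944: 1126 < 944 is false
  NOT first-generation student: no → true
  essay score ≥ 3: 8 ≥ 3 is true
  disciplinary record: no → false
  AP courses completed ≥ 9: 2 ≥ 9 is false
  interview rating < 5: 5 < 5 is false
  ACT score between 30 and 36: 15 in [30, 36] is false
  NOT in-state resident: yes → false
  community-service hours > 271 hours: 216 > 271 is false
  intended major ∈ {Arts, Business, STEM, Undeclared}: Arts is in the set → true
  class-rank percentile ≤ 40%: 7 ≤ 40 is true
  SAT score ≥ 1445: 1126 ≥ 1445 is false
  recommendation letters ≤ 1: 1 ≤ 1 is true
Combine:
[1.2] NOT false = true
[1] false OR true = true
[2] true OR false = true
[3] true OR true OR false = true
[4.1] NOT false = true
[4] true OR false = true
[5.2] NOT false = true
[5] false OR true = true
[6.1] NOT false = true
[6] true OR true = true
[7.2] NOT false = true
[7] true OR true OR true = true
[8] true OR false = true
[root] true AND true AND true AND true AND true AND true AND true AND true = true
Overall: true → admitted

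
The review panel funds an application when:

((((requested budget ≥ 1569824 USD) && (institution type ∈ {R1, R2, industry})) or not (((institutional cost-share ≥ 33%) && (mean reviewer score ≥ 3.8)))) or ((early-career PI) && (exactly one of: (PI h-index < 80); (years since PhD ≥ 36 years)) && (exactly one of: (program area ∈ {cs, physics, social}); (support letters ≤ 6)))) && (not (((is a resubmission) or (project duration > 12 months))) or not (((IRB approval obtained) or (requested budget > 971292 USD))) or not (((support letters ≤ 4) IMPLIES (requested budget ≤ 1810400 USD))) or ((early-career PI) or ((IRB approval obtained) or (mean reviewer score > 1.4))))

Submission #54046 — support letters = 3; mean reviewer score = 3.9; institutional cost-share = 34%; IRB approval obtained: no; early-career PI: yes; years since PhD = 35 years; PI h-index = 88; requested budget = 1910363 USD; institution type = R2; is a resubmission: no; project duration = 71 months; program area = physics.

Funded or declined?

Funded

Atomic conditions:
  requested budget ≥ 1569824 USD: 1910363 ≥ 1569824 is true
  institution type ∈ {R1, R2, industry}: R2 is in the set → true
  institutional cost-share ≥ 33%: 34 ≥ 33 is true
  mean reviewer score ≥ 3.8: 3.9 ≥ 3.8 is true
  early-career PI: yes → true
  PI h-index < 80: 88 < 80 is false
  years since PhD ≥ 36 years: 35 ≥ 36 is false
  program area ∈ {cs, physics, social}: physics is in the set → true
  support letters ≤ 6: 3 ≤ 6 is true
  is a resubmission: no → false
  project duration > 12 months: 71 > 12 is true
  IRB approval obtained: no → false
  requested budget > 971292 USD: 1910363 > 971292 is true
  support letters ≤ 4: 3 ≤ 4 is true
  requested budget ≤ 1810400 USD: 1910363 ≤ 1810400 is false
  mean reviewer score > 1.4: 3.9 > 1.4 is true
Combine:
[1.1.1] true AND true = true
[1.1.2.1] true AND true = true
[1.1.2] NOT true = false
[1.1] true OR false = true
[1.2.2] exactly-one(false, false) = false
[1.2.3] exactly-one(true, true) = false
[1.2] true AND false AND false = false
[1] true OR false = true
[2.1.1] false OR true = true
[2.1] NOT true = false
[2.2.1] false OR true = true
[2.2] NOT true = false
[2.3.1] true → false = false
[2.3] NOT false = true
[2.4.2] false OR true = true
[2.4] true OR true = true
[2] false OR false OR true OR true = true
[root] true AND true = true
Overall: true → funded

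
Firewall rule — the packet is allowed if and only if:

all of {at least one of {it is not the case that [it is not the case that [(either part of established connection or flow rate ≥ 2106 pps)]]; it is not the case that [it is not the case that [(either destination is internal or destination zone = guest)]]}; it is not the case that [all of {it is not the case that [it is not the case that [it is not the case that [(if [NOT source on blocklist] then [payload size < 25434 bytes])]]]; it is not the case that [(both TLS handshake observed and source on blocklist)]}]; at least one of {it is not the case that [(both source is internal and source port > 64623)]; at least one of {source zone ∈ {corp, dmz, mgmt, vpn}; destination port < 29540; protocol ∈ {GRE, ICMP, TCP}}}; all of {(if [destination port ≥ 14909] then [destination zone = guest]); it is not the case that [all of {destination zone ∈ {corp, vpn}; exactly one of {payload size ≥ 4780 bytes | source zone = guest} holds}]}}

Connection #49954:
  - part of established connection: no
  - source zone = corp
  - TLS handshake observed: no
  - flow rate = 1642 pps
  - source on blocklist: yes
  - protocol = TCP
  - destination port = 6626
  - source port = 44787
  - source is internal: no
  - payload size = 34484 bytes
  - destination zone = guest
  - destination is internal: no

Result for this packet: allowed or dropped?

Atomic conditions:
  part of established connection: no → false
  flow rate ≥ 2106 pps: 1642 ≥ 2106 is false
  destination is internal: no → false
  destination zone = guest: guest == guest is true
  NOT source on blocklist: yes → false
  payload size < 25434 bytes: 34484 < 25434 is false
  TLS handshake observed: no → false
  source on blocklist: yes → true
  source is internal: no → false
  source port > 64623: 44787 > 64623 is false
  source zone ∈ {corp, dmz, mgmt, vpn}: corp is in the set → true
  destination port < 29540: 6626 < 29540 is true
  protocol ∈ {GRE, ICMP, TCP}: TCP is in the set → true
  destination port ≥ 14909: 6626 ≥ 14909 is false
  destination zone ∈ {corp, vpn}: guest is not in the set → false
  payload size ≥ 4780 bytes: 34484 ≥ 4780 is true
  source zone = guest: corp == guest is false
Combine:
[1.1.1.1] false OR false = false
[1.1.1] NOT false = true
[1.1] NOT true = false
[1.2.1.1] false OR true = true
[1.2.1] NOT true = false
[1.2] NOT false = true
[1] false OR true = true
[2.1.1.1.1.1] false → false (antecedent false ⇒ implication holds) = true
[2.1.1.1.1] NOT true = false
[2.1.1.1] NOT false = true
[2.1.1] NOT true = false
[2.1.2.1] false AND true = false
[2.1.2] NOT false = true
[2.1] false AND true = false
[2] NOT false = true
[3.1.1] false AND false = false
[3.1] NOT false = true
[3.2] true OR true OR true = true
[3] true OR true = true
[4.1] false → true (antecedent false ⇒ implication holds) = true
[4.2.1.2] exactly-one(true, false) = true
[4.2.1] false AND true = false
[4.2] NOT false = true
[4] true AND true = true
[root] true AND true AND true AND true = true
Overall: true → allowed

Allowed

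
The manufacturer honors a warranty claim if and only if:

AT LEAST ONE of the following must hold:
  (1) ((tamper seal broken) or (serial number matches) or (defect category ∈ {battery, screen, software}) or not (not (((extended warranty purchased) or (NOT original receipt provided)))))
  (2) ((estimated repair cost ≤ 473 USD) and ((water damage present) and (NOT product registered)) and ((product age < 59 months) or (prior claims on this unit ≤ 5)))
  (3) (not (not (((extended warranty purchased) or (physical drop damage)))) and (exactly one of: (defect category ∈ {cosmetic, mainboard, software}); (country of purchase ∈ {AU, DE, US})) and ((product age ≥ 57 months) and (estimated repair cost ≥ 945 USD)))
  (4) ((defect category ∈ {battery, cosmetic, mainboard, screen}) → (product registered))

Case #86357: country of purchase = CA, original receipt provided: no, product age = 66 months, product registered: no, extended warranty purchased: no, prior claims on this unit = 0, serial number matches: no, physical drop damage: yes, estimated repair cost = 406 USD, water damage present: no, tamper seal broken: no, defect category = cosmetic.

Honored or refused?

Honored

Atomic conditions:
  tamper seal broken: no → false
  serial number matches: no → false
  defect category ∈ {battery, screen, software}: cosmetic is not in the set → false
  extended warranty purchased: no → false
  NOT original receipt provided: no → true
  estimated repair cost ≤ 473 USD: 406 ≤ 473 is true
  water damage present: no → false
  NOT product registered: no → true
  product age < 59 months: 66 < 59 is false
  prior claims on this unit ≤ 5: 0 ≤ 5 is true
  physical drop damage: yes → true
  defect category ∈ {cosmetic, mainboard, software}: cosmetic is in the set → true
  country of purchase ∈ {AU, DE, US}: CA is not in the set → false
  product age ≥ 57 months: 66 ≥ 57 is true
  estimated repair cost ≥ 945 USD: 406 ≥ 945 is false
  defect category ∈ {battery, cosmetic, mainboard, screen}: cosmetic is in the set → true
  product registered: no → false
Combine:
[1.4.1.1] false OR true = true
[1.4.1] NOT true = false
[1.4] NOT false = true
[1] false OR false OR false OR true = true
[2.2] false AND true = false
[2.3] false OR true = true
[2] true AND false AND true = false
[3.1.1.1] false OR true = true
[3.1.1] NOT true = false
[3.1] NOT false = true
[3.2] exactly-one(true, false) = true
[3.3] true AND false = false
[3] true AND true AND false = false
[4] true → false = false
[root] true OR false OR false OR false = true
Overall: true → honored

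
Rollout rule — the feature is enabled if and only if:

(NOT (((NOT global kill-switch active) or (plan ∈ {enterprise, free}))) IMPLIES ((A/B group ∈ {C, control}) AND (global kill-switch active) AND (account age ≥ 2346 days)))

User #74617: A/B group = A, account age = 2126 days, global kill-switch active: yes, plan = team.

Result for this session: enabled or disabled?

Disabled

Atomic conditions:
  NOT global kill-switch active: yes → false
  plan ∈ {enterprise, free}: team is not in the set → false
  A/B group ∈ {C, control}: A is not in the set → false
  global kill-switch active: yes → true
  account age ≥ 2346 days: 2126 ≥ 2346 is false
Combine:
[1.1] false OR false = false
[1] NOT false = true
[2] false AND true AND false = false
[root] true → false = false
Overall: false → disabled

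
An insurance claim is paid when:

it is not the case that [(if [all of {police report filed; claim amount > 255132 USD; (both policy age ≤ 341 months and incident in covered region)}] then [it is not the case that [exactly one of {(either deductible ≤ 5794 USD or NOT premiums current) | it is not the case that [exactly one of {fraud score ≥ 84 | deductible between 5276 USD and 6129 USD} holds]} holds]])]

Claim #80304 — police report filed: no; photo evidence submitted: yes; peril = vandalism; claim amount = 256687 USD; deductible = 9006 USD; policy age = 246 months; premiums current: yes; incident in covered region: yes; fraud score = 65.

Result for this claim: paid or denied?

Denied

Atomic conditions:
  police report filed: no → false
  claim amount > 255132 USD: 256687 > 255132 is true
  policy age ≤ 341 months: 246 ≤ 341 is true
  incident in covered region: yes → true
  deductible ≤ 5794 USD: 9006 ≤ 5794 is false
  NOT premiums current: yes → false
  fraud score ≥ 84: 65 ≥ 84 is false
  deductible between 5276 USD and 6129 USD: 9006 in [5276, 6129] is false
Combine:
[1.1.3] true AND true = true
[1.1] false AND true AND true = false
[1.2.1.1] false OR false = false
[1.2.1.2.1] exactly-one(false, false) = false
[1.2.1.2] NOT false = true
[1.2.1] exactly-one(false, true) = true
[1.2] NOT true = false
[1] false → false (antecedent false ⇒ implication holds) = true
[root] NOT true = false
Overall: false → denied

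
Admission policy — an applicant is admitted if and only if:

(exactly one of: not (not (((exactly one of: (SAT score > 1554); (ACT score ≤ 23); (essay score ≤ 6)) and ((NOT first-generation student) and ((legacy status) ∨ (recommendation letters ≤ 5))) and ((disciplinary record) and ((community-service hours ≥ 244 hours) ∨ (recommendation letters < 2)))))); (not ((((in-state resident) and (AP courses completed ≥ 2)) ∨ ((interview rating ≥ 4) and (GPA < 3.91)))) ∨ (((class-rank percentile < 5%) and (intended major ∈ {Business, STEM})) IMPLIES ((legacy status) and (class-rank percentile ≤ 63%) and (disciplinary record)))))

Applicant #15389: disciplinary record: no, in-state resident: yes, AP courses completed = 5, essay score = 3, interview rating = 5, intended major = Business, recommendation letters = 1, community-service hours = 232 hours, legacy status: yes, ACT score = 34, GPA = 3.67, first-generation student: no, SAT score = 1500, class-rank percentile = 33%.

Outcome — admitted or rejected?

Atomic conditions:
  SAT score > 1554: 1500 > 1554 is false
  ACT score ≤ 23: 34 ≤ 23 is false
  essay score ≤ 6: 3 ≤ 6 is true
  NOT first-generation student: no → true
  legacy status: yes → true
  recommendation letters ≤ 5: 1 ≤ 5 is true
  disciplinary record: no → false
  community-service hours ≥ 244 hours: 232 ≥ 244 is false
  recommendation letters < 2: 1 < 2 is true
  in-state resident: yes → true
  AP courses completed ≥ 2: 5 ≥ 2 is true
  interview rating ≥ 4: 5 ≥ 4 is true
  GPA < 3.91: 3.67 < 3.91 is true
  class-rank percentile < 5%: 33 < 5 is false
  intended major ∈ {Business, STEM}: Business is in the set → true
  class-rank percentile ≤ 63%: 33 ≤ 63 is true
Combine:
[1.1.1.1] exactly-one(false, false, true) = true
[1.1.1.2.2] true OR true = true
[1.1.1.2] true AND true = true
[1.1.1.3.2] false OR true = true
[1.1.1.3] false AND true = false
[1.1.1] true AND true AND false = false
[1.1] NOT false = true
[1] NOT true = false
[2.1.1.1] true AND true = true
[2.1.1.2] true AND true = true
[2.1.1] true OR true = true
[2.1] NOT true = false
[2.2.1] false AND true = false
[2.2.2] true AND true AND false = false
[2.2] false → false (antecedent false ⇒ implication holds) = true
[2] false OR true = true
[root] exactly-one(false, true) = true
Overall: true → admitted

Admitted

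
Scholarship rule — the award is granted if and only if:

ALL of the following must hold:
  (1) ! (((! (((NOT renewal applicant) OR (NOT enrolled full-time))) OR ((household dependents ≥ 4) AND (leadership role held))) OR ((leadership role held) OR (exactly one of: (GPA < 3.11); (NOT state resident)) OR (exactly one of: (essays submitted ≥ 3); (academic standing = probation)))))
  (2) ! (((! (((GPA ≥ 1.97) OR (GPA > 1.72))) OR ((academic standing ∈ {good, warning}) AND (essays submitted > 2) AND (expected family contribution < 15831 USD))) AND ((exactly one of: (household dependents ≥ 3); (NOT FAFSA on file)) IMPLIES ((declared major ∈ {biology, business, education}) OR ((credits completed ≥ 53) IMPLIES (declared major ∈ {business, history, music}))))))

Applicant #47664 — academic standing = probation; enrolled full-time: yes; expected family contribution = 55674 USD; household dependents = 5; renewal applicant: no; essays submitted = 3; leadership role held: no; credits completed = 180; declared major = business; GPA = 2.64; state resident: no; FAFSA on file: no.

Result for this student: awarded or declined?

Atomic conditions:
  NOT renewal applicant: no → true
  NOT enrolled full-time: yes → false
  household dependents ≥ 4: 5 ≥ 4 is true
  leadership role held: no → false
  GPA < 3.11: 2.64 < 3.11 is true
  NOT state resident: no → true
  essays submitted ≥ 3: 3 ≥ 3 is true
  academic standing = probation: probation == probation is true
  GPA ≥ 1.97: 2.64 ≥ 1.97 is true
  GPA > 1.72: 2.64 > 1.72 is true
  academic standing ∈ {good, warning}: probation is not in the set → false
  essays submitted > 2: 3 > 2 is true
  expected family contribution < 15831 USD: 55674 < 15831 is false
  household dependents ≥ 3: 5 ≥ 3 is true
  NOT FAFSA on file: no → true
  declared major ∈ {biology, business, education}: business is in the set → true
  credits completed ≥ 53: 180 ≥ 53 is true
  declared major ∈ {business, history, music}: business is in the set → true
Combine:
[1.1.1.1.1] true OR false = true
[1.1.1.1] NOT true = false
[1.1.1.2] true AND false = false
[1.1.1] false OR false = false
[1.1.2.2] exactly-one(true, true) = false
[1.1.2.3] exactly-one(true, true) = false
[1.1.2] false OR false OR false = false
[1.1] false OR false = false
[1] NOT false = true
[2.1.1.1.1] true OR true = true
[2.1.1.1] NOT true = false
[2.1.1.2] false AND true AND false = false
[2.1.1] false OR false = false
[2.1.2.1] exactly-one(true, true) = false
[2.1.2.2.2] true → true = true
[2.1.2.2] true OR true = true
[2.1.2] false → true (antecedent false ⇒ implication holds) = true
[2.1] false AND true = false
[2] NOT false = true
[root] true AND true = true
Overall: true → awarded

Awarded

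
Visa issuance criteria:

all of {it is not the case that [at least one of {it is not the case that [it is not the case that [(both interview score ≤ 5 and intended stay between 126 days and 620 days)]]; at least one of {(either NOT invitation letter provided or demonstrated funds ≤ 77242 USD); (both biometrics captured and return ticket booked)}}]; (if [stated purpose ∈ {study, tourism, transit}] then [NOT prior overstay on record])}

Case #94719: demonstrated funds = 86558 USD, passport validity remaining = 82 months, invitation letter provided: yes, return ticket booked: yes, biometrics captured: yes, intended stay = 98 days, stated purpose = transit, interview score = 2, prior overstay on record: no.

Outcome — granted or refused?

Refused

Atomic conditions:
  interview score ≤ 5: 2 ≤ 5 is true
  intended stay between 126 days and 620 days: 98 in [126, 620] is false
  NOT invitation letter provided: yes → false
  demonstrated funds ≤ 77242 USD: 86558 ≤ 77242 is false
  biometrics captured: yes → true
  return ticket booked: yes → true
  stated purpose ∈ {study, tourism, transit}: transit is in the set → true
  NOT prior overstay on record: no → true
Combine:
[1.1.1.1.1] true AND false = false
[1.1.1.1] NOT false = true
[1.1.1] NOT true = false
[1.1.2.1] false OR false = false
[1.1.2.2] true AND true = true
[1.1.2] false OR true = true
[1.1] false OR true = true
[1] NOT true = false
[2] true → true = true
[root] false AND true = false
Overall: false → refused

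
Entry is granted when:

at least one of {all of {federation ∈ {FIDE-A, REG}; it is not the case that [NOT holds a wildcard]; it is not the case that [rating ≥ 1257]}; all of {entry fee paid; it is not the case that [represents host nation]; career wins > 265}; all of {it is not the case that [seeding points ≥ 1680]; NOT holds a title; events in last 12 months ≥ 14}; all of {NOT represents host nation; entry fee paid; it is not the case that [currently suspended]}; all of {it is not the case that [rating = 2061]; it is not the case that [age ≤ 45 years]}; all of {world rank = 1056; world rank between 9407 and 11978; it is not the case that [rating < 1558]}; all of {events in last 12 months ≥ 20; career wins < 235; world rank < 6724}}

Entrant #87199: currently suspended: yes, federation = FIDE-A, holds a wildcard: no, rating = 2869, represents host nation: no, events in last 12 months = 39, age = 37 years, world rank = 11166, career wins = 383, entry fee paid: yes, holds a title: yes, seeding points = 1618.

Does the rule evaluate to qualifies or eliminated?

Atomic conditions:
  federation ∈ {FIDE-A, REG}: FIDE-A is in the set → true
  NOT holds a wildcard: no → true
  rating ≥ 1257: 2869 ≥ 1257 is true
  entry fee paid: yes → true
  represents host nation: no → false
  career wins > 265: 383 > 265 is true
  seeding points ≥ 1680: 1618 ≥ 1680 is false
  NOT holds a title: yes → false
  events in last 12 months ≥ 14: 39 ≥ 14 is true
  NOT represents host nation: no → true
  currently suspended: yes → true
  rating = 2061: 2869 == 2061 is false
  age ≤ 45 years: 37 ≤ 45 is true
  world rank = 1056: 11166 == 1056 is false
  world rank between 9407 and 11978: 11166 in [9407, 11978] is true
  rating < 1558: 2869 < 1558 is false
  events in last 12 months ≥ 20: 39 ≥ 20 is true
  career wins < 235: 383 < 235 is false
  world rank < 6724: 11166 < 6724 is false
Combine:
[1.2] NOT true = false
[1.3] NOT true = false
[1] true AND false AND false = false
[2.2] NOT false = true
[2] true AND true AND true = true
[3.1] NOT false = true
[3] true AND false AND true = false
[4.3] NOT true = false
[4] true AND true AND false = false
[5.1] NOT false = true
[5.2] NOT true = false
[5] true AND false = false
[6.3] NOT false = true
[6] false AND true AND true = false
[7] true AND false AND false = false
[root] false OR true OR false OR false OR false OR false OR false = true
Overall: true → qualifies

Qualifies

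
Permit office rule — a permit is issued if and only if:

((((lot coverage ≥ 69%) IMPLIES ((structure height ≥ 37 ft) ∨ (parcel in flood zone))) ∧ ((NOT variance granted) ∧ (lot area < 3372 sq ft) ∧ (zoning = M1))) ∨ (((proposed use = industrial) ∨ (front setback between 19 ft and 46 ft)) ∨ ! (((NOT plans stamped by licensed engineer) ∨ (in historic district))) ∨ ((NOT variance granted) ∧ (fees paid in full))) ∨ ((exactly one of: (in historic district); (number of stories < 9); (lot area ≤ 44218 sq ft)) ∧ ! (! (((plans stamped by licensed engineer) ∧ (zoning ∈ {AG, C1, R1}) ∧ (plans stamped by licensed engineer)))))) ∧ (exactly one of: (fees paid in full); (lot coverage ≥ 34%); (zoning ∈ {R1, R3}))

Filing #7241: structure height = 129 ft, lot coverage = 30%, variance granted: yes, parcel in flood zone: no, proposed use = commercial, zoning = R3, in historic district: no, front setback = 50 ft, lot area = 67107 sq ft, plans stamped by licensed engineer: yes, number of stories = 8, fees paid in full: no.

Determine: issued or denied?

Atomic conditions:
  lot coverage ≥ 69%: 30 ≥ 69 is false
  structure height ≥ 37 ft: 129 ≥ 37 is true
  parcel in flood zone: no → false
  NOT variance granted: yes → false
  lot area < 3372 sq ft: 67107 < 3372 is false
  zoning = M1: R3 == M1 is false
  proposed use = industrial: commercial == industrial is false
  front setback between 19 ft and 46 ft: 50 in [19, 46] is false
  NOT plans stamped by licensed engineer: yes → false
  in historic district: no → false
  fees paid in full: no → false
  number of stories < 9: 8 < 9 is true
  lot area ≤ 44218 sq ft: 67107 ≤ 44218 is false
  plans stamped by licensed engineer: yes → true
  zoning ∈ {AG, C1, R1}: R3 is not in the set → false
  lot coverage ≥ 34%: 30 ≥ 34 is false
  zoning ∈ {R1, R3}: R3 is in the set → true
Combine:
[1.1.1.2] true OR false = true
[1.1.1] false → true (antecedent false ⇒ implication holds) = true
[1.1.2] false AND false AND false = false
[1.1] true AND false = false
[1.2.1] false OR false = false
[1.2.2.1] false OR false = false
[1.2.2] NOT false = true
[1.2.3] false AND false = false
[1.2] false OR true OR false = true
[1.3.1] exactly-one(false, true, false) = true
[1.3.2.1.1] true AND false AND true = false
[1.3.2.1] NOT false = true
[1.3.2] NOT true = false
[1.3] true AND false = false
[1] false OR true OR false = true
[2] exactly-one(false, false, true) = true
[root] true AND true = true
Overall: true → issued

Issued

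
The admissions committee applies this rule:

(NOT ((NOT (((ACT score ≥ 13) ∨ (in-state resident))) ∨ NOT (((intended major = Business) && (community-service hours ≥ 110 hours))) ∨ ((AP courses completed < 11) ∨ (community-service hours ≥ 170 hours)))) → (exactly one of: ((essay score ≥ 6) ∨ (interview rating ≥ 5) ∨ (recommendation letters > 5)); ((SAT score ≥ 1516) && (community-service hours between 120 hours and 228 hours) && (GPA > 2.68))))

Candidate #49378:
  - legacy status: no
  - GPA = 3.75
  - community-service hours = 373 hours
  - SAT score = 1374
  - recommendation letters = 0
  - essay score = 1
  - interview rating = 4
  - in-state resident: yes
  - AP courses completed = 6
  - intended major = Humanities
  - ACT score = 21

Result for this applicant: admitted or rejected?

Atomic conditions:
  ACT score ≥ 13: 21 ≥ 13 is true
  in-state resident: yes → true
  intended major = Business: Humanities == Business is false
  community-service hours ≥ 110 hours: 373 ≥ 110 is true
  AP courses completed < 11: 6 < 11 is true
  community-service hours ≥ 170 hours: 373 ≥ 170 is true
  essay score ≥ 6: 1 ≥ 6 is false
  interview rating ≥ 5: 4 ≥ 5 is false
  recommendation letters > 5: 0 > 5 is false
  SAT score ≥ 1516: 1374 ≥ 1516 is false
  community-service hours between 120 hours and 228 hours: 373 in [120, 228] is false
  GPA > 2.68: 3.75 > 2.68 is true
Combine:
[1.1.1.1] true OR true = true
[1.1.1] NOT true = false
[1.1.2.1] false AND true = false
[1.1.2] NOT false = true
[1.1.3] true OR true = true
[1.1] false OR true OR true = true
[1] NOT true = false
[2.1] false OR false OR false = false
[2.2] false AND false AND true = false
[2] exactly-one(false, false) = false
[root] false → false (antecedent false ⇒ implication holds) = true
Overall: true → admitted

Admitted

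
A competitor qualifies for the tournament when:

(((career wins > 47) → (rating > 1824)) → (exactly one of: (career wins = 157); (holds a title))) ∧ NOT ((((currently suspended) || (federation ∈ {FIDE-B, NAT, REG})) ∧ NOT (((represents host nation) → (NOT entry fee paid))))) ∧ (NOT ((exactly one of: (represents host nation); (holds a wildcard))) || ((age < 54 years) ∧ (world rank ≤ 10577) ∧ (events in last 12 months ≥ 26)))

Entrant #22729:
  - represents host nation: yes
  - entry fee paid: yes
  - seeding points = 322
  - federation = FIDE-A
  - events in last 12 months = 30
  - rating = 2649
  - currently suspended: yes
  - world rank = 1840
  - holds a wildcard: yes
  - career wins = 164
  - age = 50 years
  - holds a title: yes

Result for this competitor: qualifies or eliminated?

Eliminated

Atomic conditions:
  career wins > 47: 164 > 47 is true
  rating > 1824: 2649 > 1824 is true
  career wins = 157: 164 == 157 is false
  holds a title: yes → true
  currently suspended: yes → true
  federation ∈ {FIDE-B, NAT, REG}: FIDE-A is not in the set → false
  represents host nation: yes → true
  NOT entry fee paid: yes → false
  holds a wildcard: yes → true
  age < 54 years: 50 < 54 is true
  world rank ≤ 10577: 1840 ≤ 10577 is true
  events in last 12 months ≥ 26: 30 ≥ 26 is true
Combine:
[1.1] true → true = true
[1.2] exactly-one(false, true) = true
[1] true → true = true
[2.1.1] true OR false = true
[2.1.2.1] true → false = false
[2.1.2] NOT false = true
[2.1] true AND true = true
[2] NOT true = false
[3.1.1] exactly-one(true, true) = false
[3.1] NOT false = true
[3.2] true AND true AND true = true
[3] true OR true = true
[root] true AND false AND true = false
Overall: false → eliminated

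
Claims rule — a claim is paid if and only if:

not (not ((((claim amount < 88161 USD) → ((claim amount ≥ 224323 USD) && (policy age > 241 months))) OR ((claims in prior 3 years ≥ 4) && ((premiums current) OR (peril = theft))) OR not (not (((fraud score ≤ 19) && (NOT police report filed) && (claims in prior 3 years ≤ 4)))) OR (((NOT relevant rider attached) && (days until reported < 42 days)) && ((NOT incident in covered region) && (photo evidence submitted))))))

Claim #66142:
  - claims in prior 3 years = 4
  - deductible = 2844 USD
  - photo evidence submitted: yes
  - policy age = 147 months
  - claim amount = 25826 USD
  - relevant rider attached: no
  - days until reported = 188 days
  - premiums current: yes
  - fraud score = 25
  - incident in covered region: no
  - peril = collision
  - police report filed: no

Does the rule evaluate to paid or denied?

Atomic conditions:
  claim amount < 88161 USD: 25826 < 88161 is true
  claim amount ≥ 224323 USD: 25826 ≥ 224323 is false
  policy age > 241 months: 147 > 241 is false
  claims in prior 3 years ≥ 4: 4 ≥ 4 is true
  premiums current: yes → true
  peril = theft: collision == theft is false
  fraud score ≤ 19: 25 ≤ 19 is false
  NOT police report filed: no → true
  claims in prior 3 years ≤ 4: 4 ≤ 4 is true
  NOT relevant rider attached: no → true
  days until reported < 42 days: 188 < 42 is false
  NOT incident in covered region: no → true
  photo evidence submitted: yes → true
Combine:
[1.1.1.2] false AND false = false
[1.1.1] true → false = false
[1.1.2.2] true OR false = true
[1.1.2] true AND true = true
[1.1.3.1.1] false AND true AND true = false
[1.1.3.1] NOT false = true
[1.1.3] NOT true = false
[1.1.4.1] true AND false = false
[1.1.4.2] true AND true = true
[1.1.4] false AND true = false
[1.1] false OR true OR false OR false = true
[1] NOT true = false
[root] NOT false = true
Overall: true → paid

Paid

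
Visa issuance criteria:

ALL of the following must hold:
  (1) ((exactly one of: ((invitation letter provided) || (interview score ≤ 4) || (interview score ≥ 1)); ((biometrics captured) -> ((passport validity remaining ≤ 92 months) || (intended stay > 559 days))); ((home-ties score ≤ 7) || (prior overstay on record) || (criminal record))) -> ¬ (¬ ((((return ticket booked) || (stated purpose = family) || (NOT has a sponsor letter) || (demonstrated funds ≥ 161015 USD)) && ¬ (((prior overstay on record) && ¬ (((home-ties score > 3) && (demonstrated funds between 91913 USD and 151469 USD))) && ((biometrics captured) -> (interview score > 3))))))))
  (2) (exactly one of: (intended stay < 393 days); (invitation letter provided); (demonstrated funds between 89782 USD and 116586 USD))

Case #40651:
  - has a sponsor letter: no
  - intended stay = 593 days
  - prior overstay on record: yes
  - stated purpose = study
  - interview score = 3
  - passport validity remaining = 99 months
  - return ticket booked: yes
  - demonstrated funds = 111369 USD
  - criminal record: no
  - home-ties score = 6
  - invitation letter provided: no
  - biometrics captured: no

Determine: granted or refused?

Atomic conditions:
  invitation letter provided: no → false
  interview score ≤ 4: 3 ≤ 4 is true
  interview score ≥ 1: 3 ≥ 1 is true
  biometrics captured: no → false
  passport validity remaining ≤ 92 months: 99 ≤ 92 is false
  intended stay > 559 days: 593 > 559 is true
  home-ties score ≤ 7: 6 ≤ 7 is true
  prior overstay on record: yes → true
  criminal record: no → false
  return ticket booked: yes → true
  stated purpose = family: study == family is false
  NOT has a sponsor letter: no → true
  demonstrated funds ≥ 161015 USD: 111369 ≥ 161015 is false
  home-ties score > 3: 6 > 3 is true
  demonstrated funds between 91913 USD and 151469 USD: 111369 in [91913, 151469] is true
  interview score > 3: 3 > 3 is false
  intended stay < 393 days: 593 < 393 is false
  demonstrated funds between 89782 USD and 116586 USD: 111369 in [89782, 116586] is true
Combine:
[1.1.1] false OR true OR true = true
[1.1.2.2] false OR true = true
[1.1.2] false → true (antecedent false ⇒ implication holds) = true
[1.1.3] true OR true OR false = true
[1.1] exactly-one(true, true, true) = false
[1.2.1.1.1] true OR false OR true OR false = true
[1.2.1.1.2.1.2.1] true AND true = true
[1.2.1.1.2.1.2] NOT true = false
[1.2.1.1.2.1.3] false → false (antecedent false ⇒ implication holds) = true
[1.2.1.1.2.1] true AND false AND true = false
[1.2.1.1.2] NOT false = true
[1.2.1.1] true AND true = true
[1.2.1] NOT true = false
[1.2] NOT false = true
[1] false → true (antecedent false ⇒ implication holds) = true
[2] exactly-one(false, false, true) = true
[root] true AND true = true
Overall: true → granted

Granted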